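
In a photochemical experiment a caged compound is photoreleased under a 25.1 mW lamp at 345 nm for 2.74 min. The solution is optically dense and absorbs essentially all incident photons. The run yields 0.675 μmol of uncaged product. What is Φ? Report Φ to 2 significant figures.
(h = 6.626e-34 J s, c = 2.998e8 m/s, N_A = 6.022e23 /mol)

Φ = 0.057

Product: 0.675 μmol = 6.75e-7 mol.
Photon energy at 345 nm: hc/λ = (6.626e-34)(2.998e8)/(345e-9) = 5.758e-19 J.
Energy delivered: (25.1 mW)(164.4 s) = 4.126 J.
Photons incident: 4.126 / 5.758e-19 = 7.166e18, i.e. 7.166e18/6.022e23 = 1.190e-5 mol.
Φ = 6.75e-7 mol / 1.190e-5 mol photons = 0.057.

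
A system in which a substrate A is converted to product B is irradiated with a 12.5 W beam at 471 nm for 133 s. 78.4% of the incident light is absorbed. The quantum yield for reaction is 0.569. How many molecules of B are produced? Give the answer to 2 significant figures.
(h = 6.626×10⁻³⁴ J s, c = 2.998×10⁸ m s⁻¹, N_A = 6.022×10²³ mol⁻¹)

Photon energy at 471 nm: hc/λ = (6.626×10⁻³⁴)(2.998×10⁸)/(471×10⁻⁹) = 4.218×10⁻¹⁹ J.
Energy delivered: (12.5 W)(133 s) = 1663 J.
Photons incident: 1663 / 4.218×10⁻¹⁹ = 3.943×10²¹, i.e. 3.943×10²¹/6.022×10²³ = 0.006548 mol.
Photons absorbed: 0.784 × 0.006548 = 0.005134 mol.
Product: Φ × n_abs = 0.569 × 0.005134 = 0.002921 mol.
As a count: 0.002921 × 6.022×10²³ = 1.8×10²¹.

1.8×10²¹ molecules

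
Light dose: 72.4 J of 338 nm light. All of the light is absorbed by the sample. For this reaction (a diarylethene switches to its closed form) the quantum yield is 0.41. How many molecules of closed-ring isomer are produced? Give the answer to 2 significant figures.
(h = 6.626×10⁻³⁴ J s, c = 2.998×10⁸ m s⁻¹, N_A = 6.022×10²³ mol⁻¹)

Photon energy at 338 nm: hc/λ = (6.626×10⁻³⁴)(2.998×10⁸)/(338×10⁻⁹) = 5.877×10⁻¹⁹ J.
Photons incident: 72.4 / 5.877×10⁻¹⁹ = 1.232×10²⁰, i.e. 1.232×10²⁰/6.022×10²³ = 2.046×10⁻⁴ mol.
Product: Φ × n_abs = 0.41 × 2.046×10⁻⁴ = 8.389×10⁻⁵ mol.
As a count: 8.389×10⁻⁵ × 6.022×10²³ = 5.1×10¹⁹.

5.1×10¹⁹ molecules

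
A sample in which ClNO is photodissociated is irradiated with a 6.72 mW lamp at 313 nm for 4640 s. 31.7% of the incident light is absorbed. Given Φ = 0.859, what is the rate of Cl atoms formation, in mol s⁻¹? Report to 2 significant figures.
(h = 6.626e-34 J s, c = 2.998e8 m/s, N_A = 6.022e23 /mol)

Photon energy at 313 nm: hc/λ = (6.626e-34)(2.998e8)/(313e-9) = 6.347e-19 J.
Energy delivered: (6.72 mW)(4640 s) = 31.18 J.
Photons incident: 31.18 / 6.347e-19 = 4.913e19, i.e. 4.913e19/6.022e23 = 8.158e-5 mol.
Photons absorbed: 0.317 × 8.158e-5 = 2.586e-5 mol.
Product formed: 0.859 × 2.586e-5 = 2.221e-5 mol.
Rate: 2.221e-5 / 4640 s = 4.8e-9 mol s⁻¹.

4.8e-9 mol s⁻¹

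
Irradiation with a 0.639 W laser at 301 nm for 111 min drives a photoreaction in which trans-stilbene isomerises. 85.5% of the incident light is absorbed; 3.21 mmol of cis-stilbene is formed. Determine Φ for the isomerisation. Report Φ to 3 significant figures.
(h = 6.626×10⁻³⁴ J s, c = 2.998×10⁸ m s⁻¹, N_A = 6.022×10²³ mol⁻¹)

Product: 3.21 mmol = 0.00321 mol.
Photon energy at 301 nm: hc/λ = (6.626×10⁻³⁴)(2.998×10⁸)/(301×10⁻⁹) = 6.600×10⁻¹⁹ J.
Energy delivered: (0.639 W)(6660 s) = 4256 J.
Photons incident: 4256 / 6.600×10⁻¹⁹ = 6.448×10²¹, i.e. 6.448×10²¹/6.022×10²³ = 0.01071 mol.
Photons absorbed: 0.855 × 0.01071 = 0.009157 mol.
Φ = 0.00321 mol / 0.009157 mol photons = 0.351.

Φ = 0.351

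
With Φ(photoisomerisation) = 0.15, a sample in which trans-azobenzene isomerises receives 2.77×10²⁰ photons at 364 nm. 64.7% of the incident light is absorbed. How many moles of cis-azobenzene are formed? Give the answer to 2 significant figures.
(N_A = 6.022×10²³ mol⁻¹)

4.5×10⁻⁵ mol

Moles of photons: 2.77×10²⁰ / 6.022×10²³ = 4.600×10⁻⁴ mol.
Photons absorbed: 0.647 × 4.600×10⁻⁴ = 2.976×10⁻⁴ mol.
Product: Φ × n_abs = 0.15 × 2.976×10⁻⁴ = 4.464×10⁻⁵ mol.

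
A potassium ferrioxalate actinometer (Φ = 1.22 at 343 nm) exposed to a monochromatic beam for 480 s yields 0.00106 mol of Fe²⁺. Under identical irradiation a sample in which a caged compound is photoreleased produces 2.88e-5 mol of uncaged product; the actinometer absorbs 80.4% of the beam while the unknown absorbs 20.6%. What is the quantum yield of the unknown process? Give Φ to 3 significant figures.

Photons absorbed by the actinometer: 0.00106 / 1.22 = 8.689e-4 mol.
Incident flux: 8.689e-4 / 0.804 = 0.001081 einstein.
Absorbed by unknown: 0.206 × 0.001081 = 2.227e-4 mol.
Φ(unknown) = 2.88e-5 / 2.227e-4 = 0.129.

Φ = 0.129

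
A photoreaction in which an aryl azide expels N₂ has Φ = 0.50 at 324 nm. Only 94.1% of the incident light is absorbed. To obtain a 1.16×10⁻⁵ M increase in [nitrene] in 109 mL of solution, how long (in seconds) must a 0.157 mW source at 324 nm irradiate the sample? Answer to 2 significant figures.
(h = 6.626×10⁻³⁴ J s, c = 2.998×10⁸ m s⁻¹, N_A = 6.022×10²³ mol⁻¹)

t ≈ 6300 s

Product: (1.16×10⁻⁵ M)(0.109 L) = 1.264×10⁻⁶ mol.
Photons that must be absorbed: 1.264×10⁻⁶ / 0.50 = 2.528×10⁻⁶ mol.
Incident photons needed: 2.528×10⁻⁶ / 0.941 = 2.687×10⁻⁶ mol.
Photon energy: hc/λ = 6.131×10⁻¹⁹ J; per mole, 3.692×10⁵ J mol⁻¹.
Energy required: 2.687×10⁻⁶ × 3.692×10⁵ = 0.9920 J.
Time: 0.9920 J / 0.000157 W = 6300 s.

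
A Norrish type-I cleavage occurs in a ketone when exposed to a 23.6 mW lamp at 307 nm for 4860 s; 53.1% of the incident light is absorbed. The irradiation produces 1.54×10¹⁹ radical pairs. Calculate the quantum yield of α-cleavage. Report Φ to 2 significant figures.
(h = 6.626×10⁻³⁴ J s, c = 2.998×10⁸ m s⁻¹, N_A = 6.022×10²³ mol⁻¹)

Product: 1.54×10¹⁹ / 6.022×10²³ = 2.557×10⁻⁵ mol.
Photon energy at 307 nm: hc/λ = (6.626×10⁻³⁴)(2.998×10⁸)/(307×10⁻⁹) = 6.471×10⁻¹⁹ J.
Energy delivered: (23.6 mW)(4860 s) = 114.7 J.
Photons incident: 114.7 / 6.471×10⁻¹⁹ = 1.773×10²⁰, i.e. 1.773×10²⁰/6.022×10²³ = 2.944×10⁻⁴ mol.
Photons absorbed: 0.531 × 2.944×10⁻⁴ = 1.563×10⁻⁴ mol.
Φ = 2.557×10⁻⁵ mol / 1.563×10⁻⁴ mol photons = 0.16.

Φ = 0.16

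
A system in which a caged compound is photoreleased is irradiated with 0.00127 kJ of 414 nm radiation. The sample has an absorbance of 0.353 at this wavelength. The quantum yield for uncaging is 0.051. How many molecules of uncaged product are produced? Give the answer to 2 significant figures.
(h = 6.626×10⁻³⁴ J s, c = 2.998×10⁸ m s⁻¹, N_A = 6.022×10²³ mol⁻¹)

Photon energy at 414 nm: hc/λ = (6.626×10⁻³⁴)(2.998×10⁸)/(414×10⁻⁹) = 4.798×10⁻¹⁹ J.
Incident energy: 0.00127 kJ = 1.27 J.
Photons incident: 1.27 / 4.798×10⁻¹⁹ = 2.647×10¹⁸, i.e. 2.647×10¹⁸/6.022×10²³ = 4.396×10⁻⁶ mol.
Fraction absorbed: 1 − 10^(−0.353) = 0.5564.
Photons absorbed: 0.5564 × 4.396×10⁻⁶ = 2.446×10⁻⁶ mol.
Product: Φ × n_abs = 0.051 × 2.446×10⁻⁶ = 1.247×10⁻⁷ mol.
As a count: 1.247×10⁻⁷ × 6.022×10²³ = 7.5×10¹⁶.

7.5×10¹⁶ molecules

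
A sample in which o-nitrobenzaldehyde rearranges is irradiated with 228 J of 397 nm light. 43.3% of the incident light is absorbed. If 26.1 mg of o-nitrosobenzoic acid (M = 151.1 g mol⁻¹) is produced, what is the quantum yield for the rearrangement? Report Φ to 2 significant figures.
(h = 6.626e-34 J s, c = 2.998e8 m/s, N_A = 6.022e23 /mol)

Φ = 0.53

Product: 26.1 mg / 151.1 g mol⁻¹ = 1.727e-4 mol.
Photon energy at 397 nm: hc/λ = (6.626e-34)(2.998e8)/(397e-9) = 5.004e-19 J.
Photons incident: 228 / 5.004e-19 = 4.556e20, i.e. 4.556e20/6.022e23 = 7.566e-4 mol.
Photons absorbed: 0.433 × 7.566e-4 = 3.276e-4 mol.
Φ = 1.727e-4 mol / 3.276e-4 mol photons = 0.53.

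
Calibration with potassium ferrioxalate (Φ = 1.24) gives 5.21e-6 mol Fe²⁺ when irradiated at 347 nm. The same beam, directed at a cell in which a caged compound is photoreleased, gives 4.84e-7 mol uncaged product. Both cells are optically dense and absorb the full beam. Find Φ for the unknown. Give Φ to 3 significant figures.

Photons absorbed by the actinometer: 5.21e-6 / 1.24 = 4.202e-6 mol.
Φ(unknown) = 4.84e-7 / 4.202e-6 = 0.115.

Φ = 0.115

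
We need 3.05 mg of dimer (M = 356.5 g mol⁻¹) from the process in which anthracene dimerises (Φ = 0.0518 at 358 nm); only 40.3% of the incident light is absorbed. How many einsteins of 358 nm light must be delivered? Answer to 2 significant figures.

Product: 3.05 mg / 356.5 g mol⁻¹ = 8.555e-6 mol.
Photons that must be absorbed: 8.555e-6 / 0.0518 = 1.652e-4 mol.
Incident photons needed: 1.652e-4 / 0.403 = 4.099e-4 mol.

4.1e-4 einstein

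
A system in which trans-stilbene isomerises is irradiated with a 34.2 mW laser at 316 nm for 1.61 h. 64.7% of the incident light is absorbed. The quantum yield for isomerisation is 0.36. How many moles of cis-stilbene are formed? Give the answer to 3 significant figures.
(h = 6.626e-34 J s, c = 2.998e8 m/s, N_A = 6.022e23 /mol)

Photon energy at 316 nm: hc/λ = (6.626e-34)(2.998e8)/(316e-9) = 6.286e-19 J.
Energy delivered: (34.2 mW)(5796 s) = 198.2 J.
Photons incident: 198.2 / 6.286e-19 = 3.153e20, i.e. 3.153e20/6.022e23 = 5.236e-4 mol.
Photons absorbed: 0.647 × 5.236e-4 = 3.388e-4 mol.
Product: Φ × n_abs = 0.36 × 3.388e-4 = 1.220e-4 mol.

1.22e-4 mol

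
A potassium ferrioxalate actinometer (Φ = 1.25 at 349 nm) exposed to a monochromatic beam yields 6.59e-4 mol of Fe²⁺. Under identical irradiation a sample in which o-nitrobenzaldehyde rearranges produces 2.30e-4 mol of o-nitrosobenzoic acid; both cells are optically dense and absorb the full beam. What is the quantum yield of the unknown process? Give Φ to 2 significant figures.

Photons absorbed by the actinometer: 6.59e-4 / 1.25 = 5.272e-4 mol.
Φ(unknown) = 2.30e-4 / 5.272e-4 = 0.44.

Φ = 0.44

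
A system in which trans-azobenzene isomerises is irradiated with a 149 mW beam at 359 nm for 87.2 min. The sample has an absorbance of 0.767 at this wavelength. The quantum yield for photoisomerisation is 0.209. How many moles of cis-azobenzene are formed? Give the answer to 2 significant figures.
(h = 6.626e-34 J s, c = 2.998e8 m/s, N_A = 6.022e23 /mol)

Photon energy at 359 nm: hc/λ = (6.626e-34)(2.998e8)/(359e-9) = 5.533e-19 J.
Energy delivered: (149 mW)(5232 s) = 779.6 J.
Photons incident: 779.6 / 5.533e-19 = 1.409e21, i.e. 1.409e21/6.022e23 = 0.002340 mol.
Fraction absorbed: 1 − 10^(−0.767) = 0.8290.
Photons absorbed: 0.8290 × 0.002340 = 0.001940 mol.
Product: Φ × n_abs = 0.209 × 0.001940 = 4.055e-4 mol.

4.1e-4 mol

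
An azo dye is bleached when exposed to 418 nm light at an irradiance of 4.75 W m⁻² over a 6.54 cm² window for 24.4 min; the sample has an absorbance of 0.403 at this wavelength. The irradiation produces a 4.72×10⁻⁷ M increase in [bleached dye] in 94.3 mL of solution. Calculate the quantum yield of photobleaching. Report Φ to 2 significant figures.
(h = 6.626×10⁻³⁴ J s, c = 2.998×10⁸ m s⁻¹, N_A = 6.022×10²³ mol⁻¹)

Product: (4.72×10⁻⁷ M)(0.0943 L) = 4.451×10⁻⁸ mol.
Photon energy at 418 nm: hc/λ = (6.626×10⁻³⁴)(2.998×10⁸)/(418×10⁻⁹) = 4.752×10⁻¹⁹ J.
Energy delivered: (4.75 W m⁻²)(6.54×10⁻⁴ m²)(1464 s) = 4.548 J.
Photons incident: 4.548 / 4.752×10⁻¹⁹ = 9.571×10¹⁸, i.e. 9.571×10¹⁸/6.022×10²³ = 1.589×10⁻⁵ mol.
Fraction absorbed: 1 − 10^(−0.403) = 0.6046.
Photons absorbed: 0.6046 × 1.589×10⁻⁵ = 9.607×10⁻⁶ mol.
Φ = 4.451×10⁻⁸ mol / 9.607×10⁻⁶ mol photons = 0.0046.

Φ = 0.0046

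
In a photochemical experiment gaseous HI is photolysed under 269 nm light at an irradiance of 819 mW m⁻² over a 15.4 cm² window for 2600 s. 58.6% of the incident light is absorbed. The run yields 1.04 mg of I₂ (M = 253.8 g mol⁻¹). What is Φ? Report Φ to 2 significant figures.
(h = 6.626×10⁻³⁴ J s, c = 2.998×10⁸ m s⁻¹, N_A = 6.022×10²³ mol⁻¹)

Φ = 0.95

Product: 1.04 mg / 253.8 g mol⁻¹ = 4.098×10⁻⁶ mol.
Photon energy at 269 nm: hc/λ = (6.626×10⁻³⁴)(2.998×10⁸)/(269×10⁻⁹) = 7.385×10⁻¹⁹ J.
Energy delivered: (819 mW m⁻²)(15.4×10⁻⁴ m²)(2600 s) = 3.279 J.
Photons incident: 3.279 / 7.385×10⁻¹⁹ = 4.440×10¹⁸, i.e. 4.440×10¹⁸/6.022×10²³ = 7.373×10⁻⁶ mol.
Photons absorbed: 0.586 × 7.373×10⁻⁶ = 4.321×10⁻⁶ mol.
Φ = 4.098×10⁻⁶ mol / 4.321×10⁻⁶ mol photons = 0.95.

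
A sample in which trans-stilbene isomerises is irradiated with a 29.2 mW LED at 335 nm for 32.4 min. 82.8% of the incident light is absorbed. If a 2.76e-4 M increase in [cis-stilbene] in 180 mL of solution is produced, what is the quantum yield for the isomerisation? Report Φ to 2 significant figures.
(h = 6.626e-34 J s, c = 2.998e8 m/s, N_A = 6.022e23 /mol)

Product: (2.76e-4 M)(0.18 L) = 4.968e-5 mol.
Photon energy at 335 nm: hc/λ = (6.626e-34)(2.998e8)/(335e-9) = 5.930e-19 J.
Energy delivered: (29.2 mW)(1944 s) = 56.76 J.
Photons incident: 56.76 / 5.930e-19 = 9.572e19, i.e. 9.572e19/6.022e23 = 1.590e-4 mol.
Photons absorbed: 0.828 × 1.590e-4 = 1.317e-4 mol.
Φ = 4.968e-5 mol / 1.317e-4 mol photons = 0.38.

Φ = 0.38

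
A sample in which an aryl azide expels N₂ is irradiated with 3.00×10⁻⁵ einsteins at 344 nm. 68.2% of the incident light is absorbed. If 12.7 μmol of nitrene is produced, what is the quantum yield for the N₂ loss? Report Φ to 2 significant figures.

Product: 12.7 μmol = 1.27×10⁻⁵ mol.
Photons absorbed: 0.682 × 3.00×10⁻⁵ = 2.046×10⁻⁵ mol.
Φ = 1.27×10⁻⁵ mol / 2.046×10⁻⁵ mol photons = 0.62.

Φ = 0.62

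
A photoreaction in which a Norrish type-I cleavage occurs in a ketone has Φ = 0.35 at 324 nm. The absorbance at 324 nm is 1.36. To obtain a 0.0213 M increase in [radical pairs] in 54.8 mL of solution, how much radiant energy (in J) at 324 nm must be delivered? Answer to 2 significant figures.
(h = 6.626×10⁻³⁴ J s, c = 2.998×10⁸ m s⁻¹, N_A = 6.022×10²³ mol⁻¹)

Product: (0.0213 M)(0.0548 L) = 0.001167 mol.
Photons that must be absorbed: 0.001167 / 0.35 = 0.003334 mol.
Fraction absorbed: 1 − 10^(−1.36) = 0.9563.
Incident photons needed: 0.003334 / 0.9563 = 0.003486 mol.
Photon energy: hc/λ = 6.131×10⁻¹⁹ J; per mole, 3.692×10⁵ J mol⁻¹.
Energy required: 0.003486 × 3.692×10⁵ = 1300 J.

1300 J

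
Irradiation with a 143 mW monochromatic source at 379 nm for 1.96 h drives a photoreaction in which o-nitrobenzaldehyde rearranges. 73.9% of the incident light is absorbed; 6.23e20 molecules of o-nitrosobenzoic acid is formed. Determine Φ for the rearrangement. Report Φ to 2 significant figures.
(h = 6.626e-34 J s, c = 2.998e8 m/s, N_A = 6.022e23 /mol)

Product: 6.23e20 / 6.022e23 = 0.001035 mol.
Photon energy at 379 nm: hc/λ = (6.626e-34)(2.998e8)/(379e-9) = 5.241e-19 J.
Energy delivered: (143 mW)(7056 s) = 1009 J.
Photons incident: 1009 / 5.241e-19 = 1.925e21, i.e. 1.925e21/6.022e23 = 0.003197 mol.
Photons absorbed: 0.739 × 0.003197 = 0.002363 mol.
Φ = 0.001035 mol / 0.002363 mol photons = 0.44.

Φ = 0.44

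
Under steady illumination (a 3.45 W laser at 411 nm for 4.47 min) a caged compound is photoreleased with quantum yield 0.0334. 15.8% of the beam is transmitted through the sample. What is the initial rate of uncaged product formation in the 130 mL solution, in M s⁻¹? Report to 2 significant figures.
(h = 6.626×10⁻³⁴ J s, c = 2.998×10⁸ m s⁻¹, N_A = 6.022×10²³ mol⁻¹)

2.6×10⁻⁶ M s⁻¹

Photon energy at 411 nm: hc/λ = (6.626×10⁻³⁴)(2.998×10⁸)/(411×10⁻⁹) = 4.833×10⁻¹⁹ J.
Energy delivered: (3.45 W)(268.2 s) = 925.3 J.
Photons incident: 925.3 / 4.833×10⁻¹⁹ = 1.915×10²¹, i.e. 1.915×10²¹/6.022×10²³ = 0.003180 mol.
Fraction absorbed: 1 − 15.8/100 = 0.8420.
Photons absorbed: 0.8420 × 0.003180 = 0.002678 mol.
Product formed: 0.0334 × 0.002678 = 8.945×10⁻⁵ mol.
Rate: 8.945×10⁻⁵ mol / (268.2 s × 0.13 L) = 2.6×10⁻⁶ M s⁻¹.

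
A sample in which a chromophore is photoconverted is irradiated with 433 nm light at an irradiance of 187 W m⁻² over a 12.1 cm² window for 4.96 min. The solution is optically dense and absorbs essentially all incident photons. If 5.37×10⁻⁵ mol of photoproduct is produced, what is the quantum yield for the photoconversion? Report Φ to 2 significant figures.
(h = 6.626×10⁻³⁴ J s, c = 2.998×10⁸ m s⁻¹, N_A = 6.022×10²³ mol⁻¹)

Φ = 0.22

Photon energy at 433 nm: hc/λ = (6.626×10⁻³⁴)(2.998×10⁸)/(433×10⁻⁹) = 4.588×10⁻¹⁹ J.
Energy delivered: (187 W m⁻²)(12.1×10⁻⁴ m²)(297.6 s) = 67.34 J.
Photons incident: 67.34 / 4.588×10⁻¹⁹ = 1.468×10²⁰, i.e. 1.468×10²⁰/6.022×10²³ = 2.438×10⁻⁴ mol.
Φ = 5.37×10⁻⁵ mol / 2.438×10⁻⁴ mol photons = 0.22.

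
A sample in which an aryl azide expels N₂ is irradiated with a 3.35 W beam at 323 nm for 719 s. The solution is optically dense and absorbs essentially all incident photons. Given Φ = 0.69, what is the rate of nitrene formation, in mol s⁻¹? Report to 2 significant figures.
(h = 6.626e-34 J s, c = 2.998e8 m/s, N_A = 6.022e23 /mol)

6.2e-6 mol s⁻¹

Photon energy at 323 nm: hc/λ = (6.626e-34)(2.998e8)/(323e-9) = 6.150e-19 J.
Energy delivered: (3.35 W)(719 s) = 2409 J.
Photons incident: 2409 / 6.150e-19 = 3.917e21, i.e. 3.917e21/6.022e23 = 0.006504 mol.
Product formed: 0.69 × 0.006504 = 0.004488 mol.
Rate: 0.004488 / 719 s = 6.2e-6 mol s⁻¹.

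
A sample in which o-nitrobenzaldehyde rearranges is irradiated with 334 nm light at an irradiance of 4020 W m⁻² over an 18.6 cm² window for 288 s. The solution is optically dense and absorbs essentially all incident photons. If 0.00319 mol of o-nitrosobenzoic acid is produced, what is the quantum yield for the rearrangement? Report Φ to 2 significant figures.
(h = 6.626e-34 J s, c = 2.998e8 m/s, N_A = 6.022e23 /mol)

Photon energy at 334 nm: hc/λ = (6.626e-34)(2.998e8)/(334e-9) = 5.948e-19 J.
Energy delivered: (4020 W m⁻²)(18.6e-4 m²)(288 s) = 2153 J.
Photons incident: 2153 / 5.948e-19 = 3.620e21, i.e. 3.620e21/6.022e23 = 0.006011 mol.
Φ = 0.00319 mol / 0.006011 mol photons = 0.53.

Φ = 0.53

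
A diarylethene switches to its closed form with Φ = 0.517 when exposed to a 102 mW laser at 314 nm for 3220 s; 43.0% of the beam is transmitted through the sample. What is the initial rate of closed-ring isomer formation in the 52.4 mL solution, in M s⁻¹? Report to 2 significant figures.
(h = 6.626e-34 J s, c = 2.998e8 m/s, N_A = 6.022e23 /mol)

1.5e-6 M s⁻¹

Photon energy at 314 nm: hc/λ = (6.626e-34)(2.998e8)/(314e-9) = 6.326e-19 J.
Energy delivered: (102 mW)(3220 s) = 328.4 J.
Photons incident: 328.4 / 6.326e-19 = 5.191e20, i.e. 5.191e20/6.022e23 = 8.620e-4 mol.
Fraction absorbed: 1 − 43.0/100 = 0.5700.
Photons absorbed: 0.5700 × 8.620e-4 = 4.913e-4 mol.
Product formed: 0.517 × 4.913e-4 = 2.540e-4 mol.
Rate: 2.540e-4 mol / (3220 s × 0.0524 L) = 1.5e-6 M s⁻¹.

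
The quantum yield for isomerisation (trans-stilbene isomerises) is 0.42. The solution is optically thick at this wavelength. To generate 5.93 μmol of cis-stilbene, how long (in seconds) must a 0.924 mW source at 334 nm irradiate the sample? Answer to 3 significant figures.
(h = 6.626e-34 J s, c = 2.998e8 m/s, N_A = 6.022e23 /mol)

t ≈ 5470 s

Product: 5.93 μmol = 5.93e-6 mol.
Photons that must be absorbed: 5.93e-6 / 0.42 = 1.412e-5 mol.
Photon energy: hc/λ = 5.948e-19 J; per mole, 3.582e5 J mol⁻¹.
Energy required: 1.412e-5 × 3.582e5 = 5.058 J.
Time: 5.058 J / 0.000924 W = 5470 s.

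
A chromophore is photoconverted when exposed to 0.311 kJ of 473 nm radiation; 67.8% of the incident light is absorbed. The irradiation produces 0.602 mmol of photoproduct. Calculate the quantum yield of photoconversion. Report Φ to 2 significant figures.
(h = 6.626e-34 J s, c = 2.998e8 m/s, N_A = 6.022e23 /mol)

Product: 0.602 mmol = 6.02e-4 mol.
Photon energy at 473 nm: hc/λ = (6.626e-34)(2.998e8)/(473e-9) = 4.200e-19 J.
Incident energy: 0.311 kJ = 311 J.
Photons incident: 311 / 4.200e-19 = 7.405e20, i.e. 7.405e20/6.022e23 = 0.001230 mol.
Photons absorbed: 0.678 × 0.001230 = 8.339e-4 mol.
Φ = 6.02e-4 mol / 8.339e-4 mol photons = 0.72.

Φ = 0.72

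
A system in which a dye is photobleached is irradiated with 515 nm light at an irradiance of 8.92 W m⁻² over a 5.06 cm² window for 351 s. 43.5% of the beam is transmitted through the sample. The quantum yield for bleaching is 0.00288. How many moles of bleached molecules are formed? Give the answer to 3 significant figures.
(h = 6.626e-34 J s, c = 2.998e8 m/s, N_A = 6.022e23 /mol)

1.11e-8 mol

Photon energy at 515 nm: hc/λ = (6.626e-34)(2.998e8)/(515e-9) = 3.857e-19 J.
Energy delivered: (8.92 W m⁻²)(5.06e-4 m²)(351 s) = 1.584 J.
Photons incident: 1.584 / 3.857e-19 = 4.107e18, i.e. 4.107e18/6.022e23 = 6.820e-6 mol.
Fraction absorbed: 1 − 43.5/100 = 0.5650.
Photons absorbed: 0.5650 × 6.820e-6 = 3.853e-6 mol.
Product: Φ × n_abs = 0.00288 × 3.853e-6 = 1.110e-8 mol.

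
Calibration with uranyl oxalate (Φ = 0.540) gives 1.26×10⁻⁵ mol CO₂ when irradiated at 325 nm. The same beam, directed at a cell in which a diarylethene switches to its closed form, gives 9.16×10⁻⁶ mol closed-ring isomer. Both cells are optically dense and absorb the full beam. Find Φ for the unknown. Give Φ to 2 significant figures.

Photons absorbed by the actinometer: 1.26×10⁻⁵ / 0.540 = 2.333×10⁻⁵ mol.
Φ(unknown) = 9.16×10⁻⁶ / 2.333×10⁻⁵ = 0.39.

Φ = 0.39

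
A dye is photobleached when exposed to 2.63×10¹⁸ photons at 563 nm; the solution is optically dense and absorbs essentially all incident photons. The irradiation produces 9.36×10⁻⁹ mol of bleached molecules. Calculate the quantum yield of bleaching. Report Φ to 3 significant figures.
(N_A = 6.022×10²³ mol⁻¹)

Moles of photons: 2.63×10¹⁸ / 6.022×10²³ = 4.367×10⁻⁶ mol.
Φ = 9.36×10⁻⁹ mol / 4.367×10⁻⁶ mol photons = 0.00214.

Φ = 0.00214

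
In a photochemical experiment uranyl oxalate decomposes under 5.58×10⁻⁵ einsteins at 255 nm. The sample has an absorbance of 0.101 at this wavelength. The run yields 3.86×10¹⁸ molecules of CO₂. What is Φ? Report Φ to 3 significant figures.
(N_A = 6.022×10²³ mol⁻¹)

Φ = 0.554

Product: 3.86×10¹⁸ / 6.022×10²³ = 6.410×10⁻⁶ mol.
Fraction absorbed: 1 − 10^(−0.101) = 0.2075.
Photons absorbed: 0.2075 × 5.58×10⁻⁵ = 1.158×10⁻⁵ mol.
Φ = 6.410×10⁻⁶ mol / 1.158×10⁻⁵ mol photons = 0.554.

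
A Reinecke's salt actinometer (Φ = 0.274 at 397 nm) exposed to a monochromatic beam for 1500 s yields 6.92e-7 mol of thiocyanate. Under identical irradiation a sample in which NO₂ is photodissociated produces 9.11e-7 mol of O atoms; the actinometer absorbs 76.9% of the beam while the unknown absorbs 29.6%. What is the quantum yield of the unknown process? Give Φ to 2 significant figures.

Φ = 0.94

Photons absorbed by the actinometer: 6.92e-7 / 0.274 = 2.526e-6 mol.
Incident flux: 2.526e-6 / 0.769 = 3.285e-6 einstein.
Absorbed by unknown: 0.296 × 3.285e-6 = 9.724e-7 mol.
Φ(unknown) = 9.11e-7 / 9.724e-7 = 0.94.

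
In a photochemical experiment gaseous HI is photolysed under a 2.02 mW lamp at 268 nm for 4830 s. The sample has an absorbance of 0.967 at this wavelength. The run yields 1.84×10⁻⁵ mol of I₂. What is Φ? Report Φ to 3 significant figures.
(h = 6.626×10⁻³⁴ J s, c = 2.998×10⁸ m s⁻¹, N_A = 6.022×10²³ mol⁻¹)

Φ = 0.944

Photon energy at 268 nm: hc/λ = (6.626×10⁻³⁴)(2.998×10⁸)/(268×10⁻⁹) = 7.412×10⁻¹⁹ J.
Energy delivered: (2.02 mW)(4830 s) = 9.757 J.
Photons incident: 9.757 / 7.412×10⁻¹⁹ = 1.316×10¹⁹, i.e. 1.316×10¹⁹/6.022×10²³ = 2.185×10⁻⁵ mol.
Fraction absorbed: 1 − 10^(−0.967) = 0.8921.
Photons absorbed: 0.8921 × 2.185×10⁻⁵ = 1.949×10⁻⁵ mol.
Φ = 1.84×10⁻⁵ mol / 1.949×10⁻⁵ mol photons = 0.944.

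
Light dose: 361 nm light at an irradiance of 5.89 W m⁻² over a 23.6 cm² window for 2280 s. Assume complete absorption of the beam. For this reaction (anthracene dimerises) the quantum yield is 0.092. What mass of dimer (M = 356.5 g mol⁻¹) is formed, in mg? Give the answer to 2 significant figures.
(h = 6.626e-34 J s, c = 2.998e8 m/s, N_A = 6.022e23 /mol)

Photon energy at 361 nm: hc/λ = (6.626e-34)(2.998e8)/(361e-9) = 5.503e-19 J.
Energy delivered: (5.89 W m⁻²)(23.6e-4 m²)(2280 s) = 31.69 J.
Photons incident: 31.69 / 5.503e-19 = 5.759e19, i.e. 5.759e19/6.022e23 = 9.563e-5 mol.
Product: Φ × n_abs = 0.092 × 9.563e-5 = 8.798e-6 mol.
Mass: 8.798e-6 × 356.5 = 0.003136 g = 3.1 mg.

3.1 mg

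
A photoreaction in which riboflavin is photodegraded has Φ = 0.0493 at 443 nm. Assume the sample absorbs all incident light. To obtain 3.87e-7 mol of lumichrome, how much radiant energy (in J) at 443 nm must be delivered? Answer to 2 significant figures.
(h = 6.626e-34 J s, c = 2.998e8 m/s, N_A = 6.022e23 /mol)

2.1 J

Photons that must be absorbed: 3.87e-7 / 0.0493 = 7.850e-6 mol.
Photon energy: hc/λ = 4.484e-19 J; per mole, 2.700e5 J mol⁻¹.
Energy required: 7.850e-6 × 2.700e5 = 2.1 J.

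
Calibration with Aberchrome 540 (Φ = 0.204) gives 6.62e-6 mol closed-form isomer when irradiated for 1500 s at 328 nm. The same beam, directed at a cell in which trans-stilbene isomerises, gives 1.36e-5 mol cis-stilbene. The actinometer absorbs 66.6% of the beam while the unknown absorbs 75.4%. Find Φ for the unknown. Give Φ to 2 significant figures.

Photons absorbed by the actinometer: 6.62e-6 / 0.204 = 3.245e-5 mol.
Incident flux: 3.245e-5 / 0.666 = 4.872e-5 einstein.
Absorbed by unknown: 0.754 × 4.872e-5 = 3.673e-5 mol.
Φ(unknown) = 1.36e-5 / 3.673e-5 = 0.37.

Φ = 0.37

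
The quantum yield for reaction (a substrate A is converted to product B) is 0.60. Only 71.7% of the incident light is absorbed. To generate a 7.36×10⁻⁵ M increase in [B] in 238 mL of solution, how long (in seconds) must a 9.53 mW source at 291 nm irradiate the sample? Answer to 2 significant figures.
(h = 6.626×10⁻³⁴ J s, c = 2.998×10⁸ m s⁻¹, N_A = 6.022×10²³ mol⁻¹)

Product: (7.36×10⁻⁵ M)(0.238 L) = 1.752×10⁻⁵ mol.
Photons that must be absorbed: 1.752×10⁻⁵ / 0.60 = 2.920×10⁻⁵ mol.
Incident photons needed: 2.920×10⁻⁵ / 0.717 = 4.073×10⁻⁵ mol.
Photon energy: hc/λ = 6.826×10⁻¹⁹ J; per mole, 4.111×10⁵ J mol⁻¹.
Energy required: 4.073×10⁻⁵ × 4.111×10⁵ = 16.74 J.
Time: 16.74 J / 0.00953 W = 1800 s.

t ≈ 1800 s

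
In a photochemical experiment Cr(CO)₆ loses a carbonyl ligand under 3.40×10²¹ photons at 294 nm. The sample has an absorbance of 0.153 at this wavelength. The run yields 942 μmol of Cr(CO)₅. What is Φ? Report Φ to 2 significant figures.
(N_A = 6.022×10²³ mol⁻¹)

Φ = 0.56

Product: 942 μmol = 9.42×10⁻⁴ mol.
Moles of photons: 3.40×10²¹ / 6.022×10²³ = 0.005646 mol.
Fraction absorbed: 1 − 10^(−0.153) = 0.2969.
Photons absorbed: 0.2969 × 0.005646 = 0.001676 mol.
Φ = 9.42×10⁻⁴ mol / 0.001676 mol photons = 0.56.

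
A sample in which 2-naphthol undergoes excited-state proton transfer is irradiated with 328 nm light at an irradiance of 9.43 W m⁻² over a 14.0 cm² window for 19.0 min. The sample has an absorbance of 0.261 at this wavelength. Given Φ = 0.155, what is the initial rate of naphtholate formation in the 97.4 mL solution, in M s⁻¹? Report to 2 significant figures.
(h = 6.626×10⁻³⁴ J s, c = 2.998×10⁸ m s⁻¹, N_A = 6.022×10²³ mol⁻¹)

Photon energy at 328 nm: hc/λ = (6.626×10⁻³⁴)(2.998×10⁸)/(328×10⁻⁹) = 6.056×10⁻¹⁹ J.
Energy delivered: (9.43 W m⁻²)(14.0×10⁻⁴ m²)(1140 s) = 15.05 J.
Photons incident: 15.05 / 6.056×10⁻¹⁹ = 2.485×10¹⁹, i.e. 2.485×10¹⁹/6.022×10²³ = 4.127×10⁻⁵ mol.
Fraction absorbed: 1 − 10^(−0.261) = 0.4517.
Photons absorbed: 0.4517 × 4.127×10⁻⁵ = 1.864×10⁻⁵ mol.
Product formed: 0.155 × 1.864×10⁻⁵ = 2.889×10⁻⁶ mol.
Rate: 2.889×10⁻⁶ mol / (1140 s × 0.0974 L) = 2.6×10⁻⁸ M s⁻¹.

2.6×10⁻⁸ M s⁻¹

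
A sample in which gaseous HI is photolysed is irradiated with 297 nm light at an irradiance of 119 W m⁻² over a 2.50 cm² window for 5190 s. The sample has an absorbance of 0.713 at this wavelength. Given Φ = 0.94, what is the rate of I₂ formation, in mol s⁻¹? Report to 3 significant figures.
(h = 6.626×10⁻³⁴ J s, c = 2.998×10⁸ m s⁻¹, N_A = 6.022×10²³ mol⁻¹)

5.60×10⁻⁸ mol s⁻¹

Photon energy at 297 nm: hc/λ = (6.626×10⁻³⁴)(2.998×10⁸)/(297×10⁻⁹) = 6.688×10⁻¹⁹ J.
Energy delivered: (119 W m⁻²)(2.50×10⁻⁴ m²)(5190 s) = 154.4 J.
Photons incident: 154.4 / 6.688×10⁻¹⁹ = 2.309×10²⁰, i.e. 2.309×10²⁰/6.022×10²³ = 3.834×10⁻⁴ mol.
Fraction absorbed: 1 − 10^(−0.713) = 0.8064.
Photons absorbed: 0.8064 × 3.834×10⁻⁴ = 3.092×10⁻⁴ mol.
Product formed: 0.94 × 3.092×10⁻⁴ = 2.906×10⁻⁴ mol.
Rate: 2.906×10⁻⁴ / 5190 s = 5.60×10⁻⁸ mol s⁻¹.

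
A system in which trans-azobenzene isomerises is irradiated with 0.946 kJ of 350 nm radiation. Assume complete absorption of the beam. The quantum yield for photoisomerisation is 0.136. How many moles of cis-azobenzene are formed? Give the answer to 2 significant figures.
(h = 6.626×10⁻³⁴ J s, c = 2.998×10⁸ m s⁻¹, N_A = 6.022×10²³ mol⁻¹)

3.8×10⁻⁴ mol

Photon energy at 350 nm: hc/λ = (6.626×10⁻³⁴)(2.998×10⁸)/(350×10⁻⁹) = 5.676×10⁻¹⁹ J.
Incident energy: 0.946 kJ = 946 J.
Photons incident: 946 / 5.676×10⁻¹⁹ = 1.667×10²¹, i.e. 1.667×10²¹/6.022×10²³ = 0.002768 mol.
Product: Φ × n_abs = 0.136 × 0.002768 = 3.764×10⁻⁴ mol.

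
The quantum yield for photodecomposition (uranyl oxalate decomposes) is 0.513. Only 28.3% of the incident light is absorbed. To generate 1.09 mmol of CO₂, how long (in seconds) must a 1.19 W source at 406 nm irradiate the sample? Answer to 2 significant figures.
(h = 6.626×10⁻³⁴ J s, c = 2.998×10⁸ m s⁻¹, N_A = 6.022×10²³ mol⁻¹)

t ≈ 1900 s

Product: 1.09 mmol = 0.00109 mol.
Photons that must be absorbed: 0.00109 / 0.513 = 0.002125 mol.
Incident photons needed: 0.002125 / 0.283 = 0.007509 mol.
Photon energy: hc/λ = 4.893×10⁻¹⁹ J; per mole, 2.947×10⁵ J mol⁻¹.
Energy required: 0.007509 × 2.947×10⁵ = 2213 J.
Time: 2213 J / 1.19 W = 1900 s.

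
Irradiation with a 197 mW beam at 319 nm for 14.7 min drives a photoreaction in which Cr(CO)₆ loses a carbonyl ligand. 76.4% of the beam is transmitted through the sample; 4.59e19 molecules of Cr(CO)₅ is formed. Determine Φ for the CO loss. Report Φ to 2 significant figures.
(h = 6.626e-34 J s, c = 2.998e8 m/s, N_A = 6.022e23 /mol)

Φ = 0.70

Product: 4.59e19 / 6.022e23 = 7.622e-5 mol.
Photon energy at 319 nm: hc/λ = (6.626e-34)(2.998e8)/(319e-9) = 6.227e-19 J.
Energy delivered: (197 mW)(882 s) = 173.8 J.
Photons incident: 173.8 / 6.227e-19 = 2.791e20, i.e. 2.791e20/6.022e23 = 4.635e-4 mol.
Fraction absorbed: 1 − 76.4/100 = 0.2360.
Photons absorbed: 0.2360 × 4.635e-4 = 1.094e-4 mol.
Φ = 7.622e-5 mol / 1.094e-4 mol photons = 0.70.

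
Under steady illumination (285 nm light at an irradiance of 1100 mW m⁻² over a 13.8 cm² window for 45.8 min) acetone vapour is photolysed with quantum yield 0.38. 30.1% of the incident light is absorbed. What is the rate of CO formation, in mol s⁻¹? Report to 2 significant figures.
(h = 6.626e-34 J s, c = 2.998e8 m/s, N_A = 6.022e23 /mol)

4.1e-10 mol s⁻¹

Photon energy at 285 nm: hc/λ = (6.626e-34)(2.998e8)/(285e-9) = 6.970e-19 J.
Energy delivered: (1100 mW m⁻²)(13.8e-4 m²)(2748 s) = 4.171 J.
Photons incident: 4.171 / 6.970e-19 = 5.984e18, i.e. 5.984e18/6.022e23 = 9.937e-6 mol.
Photons absorbed: 0.301 × 9.937e-6 = 2.991e-6 mol.
Product formed: 0.38 × 2.991e-6 = 1.137e-6 mol.
Rate: 1.137e-6 / 2748 s = 4.1e-10 mol s⁻¹.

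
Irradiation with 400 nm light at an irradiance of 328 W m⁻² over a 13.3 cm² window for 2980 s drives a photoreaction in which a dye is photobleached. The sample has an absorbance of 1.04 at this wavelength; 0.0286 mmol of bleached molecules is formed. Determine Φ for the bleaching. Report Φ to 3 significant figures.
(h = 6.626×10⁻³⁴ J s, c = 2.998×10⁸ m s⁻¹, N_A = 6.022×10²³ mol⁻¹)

Product: 0.0286 mmol = 2.86×10⁻⁵ mol.
Photon energy at 400 nm: hc/λ = (6.626×10⁻³⁴)(2.998×10⁸)/(400×10⁻⁹) = 4.966×10⁻¹⁹ J.
Energy delivered: (328 W m⁻²)(13.3×10⁻⁴ m²)(2980 s) = 1300 J.
Photons incident: 1300 / 4.966×10⁻¹⁹ = 2.618×10²¹, i.e. 2.618×10²¹/6.022×10²³ = 0.004347 mol.
Fraction absorbed: 1 − 10^(−1.04) = 0.9088.
Photons absorbed: 0.9088 × 0.004347 = 0.003951 mol.
Φ = 2.86×10⁻⁵ mol / 0.003951 mol photons = 0.00724.

Φ = 0.00724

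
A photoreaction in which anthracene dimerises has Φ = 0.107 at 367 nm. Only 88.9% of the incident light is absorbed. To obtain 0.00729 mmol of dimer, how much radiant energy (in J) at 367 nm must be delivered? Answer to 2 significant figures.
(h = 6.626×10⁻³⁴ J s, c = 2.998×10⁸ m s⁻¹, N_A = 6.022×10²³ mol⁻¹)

Product: 0.00729 mmol = 7.29×10⁻⁶ mol.
Photons that must be absorbed: 7.29×10⁻⁶ / 0.107 = 6.813×10⁻⁵ mol.
Incident photons needed: 6.813×10⁻⁵ / 0.889 = 7.664×10⁻⁵ mol.
Photon energy: hc/λ = 5.413×10⁻¹⁹ J; per mole, 3.260×10⁵ J mol⁻¹.
Energy required: 7.664×10⁻⁵ × 3.260×10⁵ = 25 J.

25 J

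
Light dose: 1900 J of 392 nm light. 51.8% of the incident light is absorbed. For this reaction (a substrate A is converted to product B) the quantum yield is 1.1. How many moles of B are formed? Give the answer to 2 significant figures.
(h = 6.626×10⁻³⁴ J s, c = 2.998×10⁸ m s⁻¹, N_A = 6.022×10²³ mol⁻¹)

Photon energy at 392 nm: hc/λ = (6.626×10⁻³⁴)(2.998×10⁸)/(392×10⁻⁹) = 5.068×10⁻¹⁹ J.
Photons incident: 1900 / 5.068×10⁻¹⁹ = 3.749×10²¹, i.e. 3.749×10²¹/6.022×10²³ = 0.006226 mol.
Photons absorbed: 0.518 × 0.006226 = 0.003225 mol.
Product: Φ × n_abs = 1.1 × 0.003225 = 0.003548 mol.

0.0035 mol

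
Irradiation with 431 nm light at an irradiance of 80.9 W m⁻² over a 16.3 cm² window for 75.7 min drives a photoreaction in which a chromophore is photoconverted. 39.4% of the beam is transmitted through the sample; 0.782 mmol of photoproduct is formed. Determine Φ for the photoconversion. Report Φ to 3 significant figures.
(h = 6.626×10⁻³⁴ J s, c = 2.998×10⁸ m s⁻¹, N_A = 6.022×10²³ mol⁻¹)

Product: 0.782 mmol = 7.82×10⁻⁴ mol.
Photon energy at 431 nm: hc/λ = (6.626×10⁻³⁴)(2.998×10⁸)/(431×10⁻⁹) = 4.609×10⁻¹⁹ J.
Energy delivered: (80.9 W m⁻²)(16.3×10⁻⁴ m²)(4542 s) = 598.9 J.
Photons incident: 598.9 / 4.609×10⁻¹⁹ = 1.299×10²¹, i.e. 1.299×10²¹/6.022×10²³ = 0.002157 mol.
Fraction absorbed: 1 − 39.4/100 = 0.6060.
Photons absorbed: 0.6060 × 0.002157 = 0.001307 mol.
Φ = 7.82×10⁻⁴ mol / 0.001307 mol photons = 0.598.

Φ = 0.598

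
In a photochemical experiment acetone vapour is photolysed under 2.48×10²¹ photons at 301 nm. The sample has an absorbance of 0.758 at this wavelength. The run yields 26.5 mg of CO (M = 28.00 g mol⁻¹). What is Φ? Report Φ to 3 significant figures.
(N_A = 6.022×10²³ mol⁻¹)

Product: 26.5 mg / 28.00 g mol⁻¹ = 9.464×10⁻⁴ mol.
Moles of photons: 2.48×10²¹ / 6.022×10²³ = 0.004118 mol.
Fraction absorbed: 1 − 10^(−0.758) = 0.8254.
Photons absorbed: 0.8254 × 0.004118 = 0.003399 mol.
Φ = 9.464×10⁻⁴ mol / 0.003399 mol photons = 0.278.

Φ = 0.278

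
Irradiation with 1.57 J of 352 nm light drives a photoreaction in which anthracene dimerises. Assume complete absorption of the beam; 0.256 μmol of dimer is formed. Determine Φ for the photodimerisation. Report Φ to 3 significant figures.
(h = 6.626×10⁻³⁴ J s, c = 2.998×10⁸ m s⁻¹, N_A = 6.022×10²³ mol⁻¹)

Product: 0.256 μmol = 2.56×10⁻⁷ mol.
Photon energy at 352 nm: hc/λ = (6.626×10⁻³⁴)(2.998×10⁸)/(352×10⁻⁹) = 5.643×10⁻¹⁹ J.
Photons incident: 1.57 / 5.643×10⁻¹⁹ = 2.782×10¹⁸, i.e. 2.782×10¹⁸/6.022×10²³ = 4.620×10⁻⁶ mol.
Φ = 2.56×10⁻⁷ mol / 4.620×10⁻⁶ mol photons = 0.0554.

Φ = 0.0554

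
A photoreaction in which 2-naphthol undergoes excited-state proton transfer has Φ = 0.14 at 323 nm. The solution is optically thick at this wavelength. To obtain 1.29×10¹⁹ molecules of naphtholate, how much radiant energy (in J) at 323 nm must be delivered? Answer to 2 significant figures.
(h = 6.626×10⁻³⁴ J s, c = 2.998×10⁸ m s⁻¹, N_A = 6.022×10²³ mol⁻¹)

57 J

Product: 1.29×10¹⁹ / 6.022×10²³ = 2.142×10⁻⁵ mol.
Photons that must be absorbed: 2.142×10⁻⁵ / 0.14 = 1.530×10⁻⁴ mol.
Photon energy: hc/λ = 6.150×10⁻¹⁹ J; per mole, 3.704×10⁵ J mol⁻¹.
Energy required: 1.530×10⁻⁴ × 3.704×10⁵ = 57 J.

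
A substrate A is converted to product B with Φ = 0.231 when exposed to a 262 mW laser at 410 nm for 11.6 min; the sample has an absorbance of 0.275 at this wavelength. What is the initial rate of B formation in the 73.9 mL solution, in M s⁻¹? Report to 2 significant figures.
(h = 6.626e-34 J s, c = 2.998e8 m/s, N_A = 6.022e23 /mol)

Photon energy at 410 nm: hc/λ = (6.626e-34)(2.998e8)/(410e-9) = 4.845e-19 J.
Energy delivered: (262 mW)(696 s) = 182.4 J.
Photons incident: 182.4 / 4.845e-19 = 3.765e20, i.e. 3.765e20/6.022e23 = 6.252e-4 mol.
Fraction absorbed: 1 − 10^(−0.275) = 0.4691.
Photons absorbed: 0.4691 × 6.252e-4 = 2.933e-4 mol.
Product formed: 0.231 × 2.933e-4 = 6.775e-5 mol.
Rate: 6.775e-5 mol / (696 s × 0.0739 L) = 1.3e-6 M s⁻¹.

1.3e-6 M s⁻¹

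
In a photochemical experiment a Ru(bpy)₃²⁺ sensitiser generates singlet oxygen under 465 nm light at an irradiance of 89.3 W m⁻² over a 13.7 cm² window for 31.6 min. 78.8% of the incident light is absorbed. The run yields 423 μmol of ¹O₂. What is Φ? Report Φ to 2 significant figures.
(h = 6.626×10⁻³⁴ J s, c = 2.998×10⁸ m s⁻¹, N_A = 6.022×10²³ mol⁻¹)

Φ = 0.60

Product: 423 μmol = 4.23×10⁻⁴ mol.
Photon energy at 465 nm: hc/λ = (6.626×10⁻³⁴)(2.998×10⁸)/(465×10⁻⁹) = 4.272×10⁻¹⁹ J.
Energy delivered: (89.3 W m⁻²)(13.7×10⁻⁴ m²)(1896 s) = 232.0 J.
Photons incident: 232.0 / 4.272×10⁻¹⁹ = 5.431×10²⁰, i.e. 5.431×10²⁰/6.022×10²³ = 9.019×10⁻⁴ mol.
Photons absorbed: 0.788 × 9.019×10⁻⁴ = 7.107×10⁻⁴ mol.
Φ = 4.23×10⁻⁴ mol / 7.107×10⁻⁴ mol photons = 0.60.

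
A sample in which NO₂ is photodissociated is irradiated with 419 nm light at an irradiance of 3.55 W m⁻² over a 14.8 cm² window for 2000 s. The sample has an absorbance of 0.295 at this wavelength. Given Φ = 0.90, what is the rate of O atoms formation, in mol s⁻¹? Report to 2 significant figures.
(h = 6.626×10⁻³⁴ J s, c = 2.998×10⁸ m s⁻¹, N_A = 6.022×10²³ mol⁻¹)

8.2×10⁻⁹ mol s⁻¹

Photon energy at 419 nm: hc/λ = (6.626×10⁻³⁴)(2.998×10⁸)/(419×10⁻⁹) = 4.741×10⁻¹⁹ J.
Energy delivered: (3.55 W m⁻²)(14.8×10⁻⁴ m²)(2000 s) = 10.51 J.
Photons incident: 10.51 / 4.741×10⁻¹⁹ = 2.217×10¹⁹, i.e. 2.217×10¹⁹/6.022×10²³ = 3.682×10⁻⁵ mol.
Fraction absorbed: 1 − 10^(−0.295) = 0.4930.
Photons absorbed: 0.4930 × 3.682×10⁻⁵ = 1.815×10⁻⁵ mol.
Product formed: 0.90 × 1.815×10⁻⁵ = 1.634×10⁻⁵ mol.
Rate: 1.634×10⁻⁵ / 2000 s = 8.2×10⁻⁹ mol s⁻¹.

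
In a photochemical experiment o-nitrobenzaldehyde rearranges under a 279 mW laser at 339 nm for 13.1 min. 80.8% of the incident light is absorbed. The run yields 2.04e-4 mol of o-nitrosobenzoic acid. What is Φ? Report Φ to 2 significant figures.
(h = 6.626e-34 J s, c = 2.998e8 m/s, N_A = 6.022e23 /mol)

Φ = 0.41

Photon energy at 339 nm: hc/λ = (6.626e-34)(2.998e8)/(339e-9) = 5.860e-19 J.
Energy delivered: (279 mW)(786 s) = 219.3 J.
Photons incident: 219.3 / 5.860e-19 = 3.742e20, i.e. 3.742e20/6.022e23 = 6.214e-4 mol.
Photons absorbed: 0.808 × 6.214e-4 = 5.021e-4 mol.
Φ = 2.04e-4 mol / 5.021e-4 mol photons = 0.41.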